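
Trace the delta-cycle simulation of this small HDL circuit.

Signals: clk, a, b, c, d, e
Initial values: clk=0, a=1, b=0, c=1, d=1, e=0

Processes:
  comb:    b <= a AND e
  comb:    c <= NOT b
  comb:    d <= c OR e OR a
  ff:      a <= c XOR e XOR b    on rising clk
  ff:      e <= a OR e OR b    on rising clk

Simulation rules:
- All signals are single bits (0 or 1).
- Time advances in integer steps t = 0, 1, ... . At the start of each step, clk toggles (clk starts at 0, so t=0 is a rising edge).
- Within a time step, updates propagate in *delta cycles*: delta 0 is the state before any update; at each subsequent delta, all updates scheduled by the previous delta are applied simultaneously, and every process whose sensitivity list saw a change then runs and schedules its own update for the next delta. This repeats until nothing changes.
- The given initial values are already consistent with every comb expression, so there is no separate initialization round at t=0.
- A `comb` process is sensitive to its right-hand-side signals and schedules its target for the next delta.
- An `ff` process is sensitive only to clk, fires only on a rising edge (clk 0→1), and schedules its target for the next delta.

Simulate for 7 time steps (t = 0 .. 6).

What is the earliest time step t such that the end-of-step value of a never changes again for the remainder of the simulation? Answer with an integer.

2

[bits: e,clk,d,c,b,a]
t=0: Δ0=001101 Δ1=011101 Δ2=111101 Δ3=111111 Δ4=111011 | 4Δ
t=1: Δ0=111011 Δ1=101011 | 1Δ
t=2: Δ0=101011 Δ1=111011 Δ2=111010 Δ3=111000 Δ4=111100 | 4Δ
t=3: Δ0=111100 Δ1=101100 | 1Δ
t=4: Δ0=101100 Δ1=111100 | 1Δ
t=5: Δ0=111100 Δ1=101100 | 1Δ
t=6: Δ0=101100 Δ1=111100 | 1Δ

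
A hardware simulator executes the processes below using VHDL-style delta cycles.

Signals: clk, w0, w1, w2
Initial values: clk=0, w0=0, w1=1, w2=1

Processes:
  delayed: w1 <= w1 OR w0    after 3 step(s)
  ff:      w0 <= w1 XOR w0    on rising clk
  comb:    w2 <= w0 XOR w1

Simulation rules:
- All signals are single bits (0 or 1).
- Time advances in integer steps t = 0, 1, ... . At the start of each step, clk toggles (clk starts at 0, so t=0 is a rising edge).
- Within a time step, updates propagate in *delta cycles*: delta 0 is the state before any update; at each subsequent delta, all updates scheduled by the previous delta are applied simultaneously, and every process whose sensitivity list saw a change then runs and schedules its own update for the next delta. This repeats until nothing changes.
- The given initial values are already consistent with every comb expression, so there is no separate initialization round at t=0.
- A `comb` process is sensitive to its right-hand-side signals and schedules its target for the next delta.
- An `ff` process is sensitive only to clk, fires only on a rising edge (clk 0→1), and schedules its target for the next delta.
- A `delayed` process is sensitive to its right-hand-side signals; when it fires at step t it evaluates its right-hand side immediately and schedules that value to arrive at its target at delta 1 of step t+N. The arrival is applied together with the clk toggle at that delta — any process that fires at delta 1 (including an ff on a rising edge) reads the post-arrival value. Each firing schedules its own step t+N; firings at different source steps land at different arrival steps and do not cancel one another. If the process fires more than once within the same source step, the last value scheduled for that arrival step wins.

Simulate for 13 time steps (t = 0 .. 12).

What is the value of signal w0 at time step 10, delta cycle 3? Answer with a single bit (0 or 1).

0

t0.Δ0 w2=1 w0=0 clk=0 w1=1
t0.Δ1 w2=1 w0=0 clk=1 w1=1
t0.Δ2 w2=1 w0=1 clk=1 w1=1
t0.Δ3 w2=0 w0=1 clk=1 w1=1
t1.Δ0 w2=0 w0=1 clk=1 w1=1
t1.Δ1 w2=0 w0=1 clk=0 w1=1
t2.Δ0 w2=0 w0=1 clk=0 w1=1
t2.Δ1 w2=0 w0=1 clk=1 w1=1
t2.Δ2 w2=0 w0=0 clk=1 w1=1
t2.Δ3 w2=1 w0=0 clk=1 w1=1
t3.Δ0 w2=1 w0=0 clk=1 w1=1
t3.Δ1 w2=1 w0=0 clk=0 w1=1
t4.Δ0 w2=1 w0=0 clk=0 w1=1
t4.Δ1 w2=1 w0=0 clk=1 w1=1
t4.Δ2 w2=1 w0=1 clk=1 w1=1
t4.Δ3 w2=0 w0=1 clk=1 w1=1
t5.Δ0 w2=0 w0=1 clk=1 w1=1
t5.Δ1 w2=0 w0=1 clk=0 w1=1
t6.Δ0 w2=0 w0=1 clk=0 w1=1
t6.Δ1 w2=0 w0=1 clk=1 w1=1
t6.Δ2 w2=0 w0=0 clk=1 w1=1
t6.Δ3 w2=1 w0=0 clk=1 w1=1
t7.Δ0 w2=1 w0=0 clk=1 w1=1
t7.Δ1 w2=1 w0=0 clk=0 w1=1
t8.Δ0 w2=1 w0=0 clk=0 w1=1
t8.Δ1 w2=1 w0=0 clk=1 w1=1
t8.Δ2 w2=1 w0=1 clk=1 w1=1
t8.Δ3 w2=0 w0=1 clk=1 w1=1
t9.Δ0 w2=0 w0=1 clk=1 w1=1
t9.Δ1 w2=0 w0=1 clk=0 w1=1
t10.Δ0 w2=0 w0=1 clk=0 w1=1
t10.Δ1 w2=0 w0=1 clk=1 w1=1
t10.Δ2 w2=0 w0=0 clk=1 w1=1
t10.Δ3 w2=1 w0=0 clk=1 w1=1
t11.Δ0 w2=1 w0=0 clk=1 w1=1
t11.Δ1 w2=1 w0=0 clk=0 w1=1
t12.Δ0 w2=1 w0=0 clk=0 w1=1
t12.Δ1 w2=1 w0=0 clk=1 w1=1
t12.Δ2 w2=1 w0=1 clk=1 w1=1
t12.Δ3 w2=0 w0=1 clk=1 w1=1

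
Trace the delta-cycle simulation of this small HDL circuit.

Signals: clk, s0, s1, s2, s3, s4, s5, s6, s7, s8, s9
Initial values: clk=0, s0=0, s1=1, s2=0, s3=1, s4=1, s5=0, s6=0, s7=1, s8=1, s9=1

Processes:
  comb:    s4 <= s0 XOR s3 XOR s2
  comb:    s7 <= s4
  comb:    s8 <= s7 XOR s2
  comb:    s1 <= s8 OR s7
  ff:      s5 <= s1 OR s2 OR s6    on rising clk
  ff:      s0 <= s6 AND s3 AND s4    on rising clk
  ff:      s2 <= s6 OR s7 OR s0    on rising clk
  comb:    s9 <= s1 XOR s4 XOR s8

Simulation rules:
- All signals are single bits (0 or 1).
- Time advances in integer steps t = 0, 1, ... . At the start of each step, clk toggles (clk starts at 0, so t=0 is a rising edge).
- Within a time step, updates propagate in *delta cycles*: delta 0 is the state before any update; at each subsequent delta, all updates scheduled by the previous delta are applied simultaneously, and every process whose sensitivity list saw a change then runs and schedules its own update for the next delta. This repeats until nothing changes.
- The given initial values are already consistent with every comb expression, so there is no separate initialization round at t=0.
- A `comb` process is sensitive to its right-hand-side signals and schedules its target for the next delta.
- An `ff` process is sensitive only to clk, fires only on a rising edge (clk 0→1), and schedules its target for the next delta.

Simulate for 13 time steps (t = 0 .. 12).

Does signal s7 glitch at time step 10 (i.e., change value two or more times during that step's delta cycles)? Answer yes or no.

no

t0.Δ0 s3=1 s6=0 s0=0 s9=1 s7=1 s1=1 s4=1 s2=0 clk=0 s5=0 s8=1
t0.Δ1 s3=1 s6=0 s0=0 s9=1 s7=1 s1=1 s4=1 s2=0 clk=1 s5=0 s8=1
t0.Δ2 s3=1 s6=0 s0=0 s9=1 s7=1 s1=1 s4=1 s2=1 clk=1 s5=1 s8=1
t0.Δ3 s3=1 s6=0 s0=0 s9=1 s7=1 s1=1 s4=0 s2=1 clk=1 s5=1 s8=0
t0.Δ4 s3=1 s6=0 s0=0 s9=1 s7=0 s1=1 s4=0 s2=1 clk=1 s5=1 s8=0
t0.Δ5 s3=1 s6=0 s0=0 s9=1 s7=0 s1=0 s4=0 s2=1 clk=1 s5=1 s8=1
t0.Δ6 s3=1 s6=0 s0=0 s9=1 s7=0 s1=1 s4=0 s2=1 clk=1 s5=1 s8=1
t0.Δ7 s3=1 s6=0 s0=0 s9=0 s7=0 s1=1 s4=0 s2=1 clk=1 s5=1 s8=1
t1.Δ0 s3=1 s6=0 s0=0 s9=0 s7=0 s1=1 s4=0 s2=1 clk=1 s5=1 s8=1
t1.Δ1 s3=1 s6=0 s0=0 s9=0 s7=0 s1=1 s4=0 s2=1 clk=0 s5=1 s8=1
t2.Δ0 s3=1 s6=0 s0=0 s9=0 s7=0 s1=1 s4=0 s2=1 clk=0 s5=1 s8=1
t2.Δ1 s3=1 s6=0 s0=0 s9=0 s7=0 s1=1 s4=0 s2=1 clk=1 s5=1 s8=1
t2.Δ2 s3=1 s6=0 s0=0 s9=0 s7=0 s1=1 s4=0 s2=0 clk=1 s5=1 s8=1
t2.Δ3 s3=1 s6=0 s0=0 s9=0 s7=0 s1=1 s4=1 s2=0 clk=1 s5=1 s8=0
t2.Δ4 s3=1 s6=0 s0=0 s9=0 s7=1 s1=0 s4=1 s2=0 clk=1 s5=1 s8=0
t2.Δ5 s3=1 s6=0 s0=0 s9=1 s7=1 s1=1 s4=1 s2=0 clk=1 s5=1 s8=1
t3.Δ0 s3=1 s6=0 s0=0 s9=1 s7=1 s1=1 s4=1 s2=0 clk=1 s5=1 s8=1
t3.Δ1 s3=1 s6=0 s0=0 s9=1 s7=1 s1=1 s4=1 s2=0 clk=0 s5=1 s8=1
t4.Δ0 s3=1 s6=0 s0=0 s9=1 s7=1 s1=1 s4=1 s2=0 clk=0 s5=1 s8=1
t4.Δ1 s3=1 s6=0 s0=0 s9=1 s7=1 s1=1 s4=1 s2=0 clk=1 s5=1 s8=1
t4.Δ2 s3=1 s6=0 s0=0 s9=1 s7=1 s1=1 s4=1 s2=1 clk=1 s5=1 s8=1
t4.Δ3 s3=1 s6=0 s0=0 s9=1 s7=1 s1=1 s4=0 s2=1 clk=1 s5=1 s8=0
t4.Δ4 s3=1 s6=0 s0=0 s9=1 s7=0 s1=1 s4=0 s2=1 clk=1 s5=1 s8=0
t4.Δ5 s3=1 s6=0 s0=0 s9=1 s7=0 s1=0 s4=0 s2=1 clk=1 s5=1 s8=1
t4.Δ6 s3=1 s6=0 s0=0 s9=1 s7=0 s1=1 s4=0 s2=1 clk=1 s5=1 s8=1
t4.Δ7 s3=1 s6=0 s0=0 s9=0 s7=0 s1=1 s4=0 s2=1 clk=1 s5=1 s8=1
t5.Δ0 s3=1 s6=0 s0=0 s9=0 s7=0 s1=1 s4=0 s2=1 clk=1 s5=1 s8=1
t5.Δ1 s3=1 s6=0 s0=0 s9=0 s7=0 s1=1 s4=0 s2=1 clk=0 s5=1 s8=1
t6.Δ0 s3=1 s6=0 s0=0 s9=0 s7=0 s1=1 s4=0 s2=1 clk=0 s5=1 s8=1
t6.Δ1 s3=1 s6=0 s0=0 s9=0 s7=0 s1=1 s4=0 s2=1 clk=1 s5=1 s8=1
t6.Δ2 s3=1 s6=0 s0=0 s9=0 s7=0 s1=1 s4=0 s2=0 clk=1 s5=1 s8=1
t6.Δ3 s3=1 s6=0 s0=0 s9=0 s7=0 s1=1 s4=1 s2=0 clk=1 s5=1 s8=0
t6.Δ4 s3=1 s6=0 s0=0 s9=0 s7=1 s1=0 s4=1 s2=0 clk=1 s5=1 s8=0
t6.Δ5 s3=1 s6=0 s0=0 s9=1 s7=1 s1=1 s4=1 s2=0 clk=1 s5=1 s8=1
t7.Δ0 s3=1 s6=0 s0=0 s9=1 s7=1 s1=1 s4=1 s2=0 clk=1 s5=1 s8=1
t7.Δ1 s3=1 s6=0 s0=0 s9=1 s7=1 s1=1 s4=1 s2=0 clk=0 s5=1 s8=1
t8.Δ0 s3=1 s6=0 s0=0 s9=1 s7=1 s1=1 s4=1 s2=0 clk=0 s5=1 s8=1
t8.Δ1 s3=1 s6=0 s0=0 s9=1 s7=1 s1=1 s4=1 s2=0 clk=1 s5=1 s8=1
t8.Δ2 s3=1 s6=0 s0=0 s9=1 s7=1 s1=1 s4=1 s2=1 clk=1 s5=1 s8=1
t8.Δ3 s3=1 s6=0 s0=0 s9=1 s7=1 s1=1 s4=0 s2=1 clk=1 s5=1 s8=0
t8.Δ4 s3=1 s6=0 s0=0 s9=1 s7=0 s1=1 s4=0 s2=1 clk=1 s5=1 s8=0
t8.Δ5 s3=1 s6=0 s0=0 s9=1 s7=0 s1=0 s4=0 s2=1 clk=1 s5=1 s8=1
t8.Δ6 s3=1 s6=0 s0=0 s9=1 s7=0 s1=1 s4=0 s2=1 clk=1 s5=1 s8=1
t8.Δ7 s3=1 s6=0 s0=0 s9=0 s7=0 s1=1 s4=0 s2=1 clk=1 s5=1 s8=1
t9.Δ0 s3=1 s6=0 s0=0 s9=0 s7=0 s1=1 s4=0 s2=1 clk=1 s5=1 s8=1
t9.Δ1 s3=1 s6=0 s0=0 s9=0 s7=0 s1=1 s4=0 s2=1 clk=0 s5=1 s8=1
t10.Δ0 s3=1 s6=0 s0=0 s9=0 s7=0 s1=1 s4=0 s2=1 clk=0 s5=1 s8=1
t10.Δ1 s3=1 s6=0 s0=0 s9=0 s7=0 s1=1 s4=0 s2=1 clk=1 s5=1 s8=1
t10.Δ2 s3=1 s6=0 s0=0 s9=0 s7=0 s1=1 s4=0 s2=0 clk=1 s5=1 s8=1
t10.Δ3 s3=1 s6=0 s0=0 s9=0 s7=0 s1=1 s4=1 s2=0 clk=1 s5=1 s8=0
t10.Δ4 s3=1 s6=0 s0=0 s9=0 s7=1 s1=0 s4=1 s2=0 clk=1 s5=1 s8=0
t10.Δ5 s3=1 s6=0 s0=0 s9=1 s7=1 s1=1 s4=1 s2=0 clk=1 s5=1 s8=1
t11.Δ0 s3=1 s6=0 s0=0 s9=1 s7=1 s1=1 s4=1 s2=0 clk=1 s5=1 s8=1
t11.Δ1 s3=1 s6=0 s0=0 s9=1 s7=1 s1=1 s4=1 s2=0 clk=0 s5=1 s8=1
t12.Δ0 s3=1 s6=0 s0=0 s9=1 s7=1 s1=1 s4=1 s2=0 clk=0 s5=1 s8=1
t12.Δ1 s3=1 s6=0 s0=0 s9=1 s7=1 s1=1 s4=1 s2=0 clk=1 s5=1 s8=1
t12.Δ2 s3=1 s6=0 s0=0 s9=1 s7=1 s1=1 s4=1 s2=1 clk=1 s5=1 s8=1
t12.Δ3 s3=1 s6=0 s0=0 s9=1 s7=1 s1=1 s4=0 s2=1 clk=1 s5=1 s8=0
t12.Δ4 s3=1 s6=0 s0=0 s9=1 s7=0 s1=1 s4=0 s2=1 clk=1 s5=1 s8=0
t12.Δ5 s3=1 s6=0 s0=0 s9=1 s7=0 s1=0 s4=0 s2=1 clk=1 s5=1 s8=1
t12.Δ6 s3=1 s6=0 s0=0 s9=1 s7=0 s1=1 s4=0 s2=1 clk=1 s5=1 s8=1
t12.Δ7 s3=1 s6=0 s0=0 s9=0 s7=0 s1=1 s4=0 s2=1 clk=1 s5=1 s8=1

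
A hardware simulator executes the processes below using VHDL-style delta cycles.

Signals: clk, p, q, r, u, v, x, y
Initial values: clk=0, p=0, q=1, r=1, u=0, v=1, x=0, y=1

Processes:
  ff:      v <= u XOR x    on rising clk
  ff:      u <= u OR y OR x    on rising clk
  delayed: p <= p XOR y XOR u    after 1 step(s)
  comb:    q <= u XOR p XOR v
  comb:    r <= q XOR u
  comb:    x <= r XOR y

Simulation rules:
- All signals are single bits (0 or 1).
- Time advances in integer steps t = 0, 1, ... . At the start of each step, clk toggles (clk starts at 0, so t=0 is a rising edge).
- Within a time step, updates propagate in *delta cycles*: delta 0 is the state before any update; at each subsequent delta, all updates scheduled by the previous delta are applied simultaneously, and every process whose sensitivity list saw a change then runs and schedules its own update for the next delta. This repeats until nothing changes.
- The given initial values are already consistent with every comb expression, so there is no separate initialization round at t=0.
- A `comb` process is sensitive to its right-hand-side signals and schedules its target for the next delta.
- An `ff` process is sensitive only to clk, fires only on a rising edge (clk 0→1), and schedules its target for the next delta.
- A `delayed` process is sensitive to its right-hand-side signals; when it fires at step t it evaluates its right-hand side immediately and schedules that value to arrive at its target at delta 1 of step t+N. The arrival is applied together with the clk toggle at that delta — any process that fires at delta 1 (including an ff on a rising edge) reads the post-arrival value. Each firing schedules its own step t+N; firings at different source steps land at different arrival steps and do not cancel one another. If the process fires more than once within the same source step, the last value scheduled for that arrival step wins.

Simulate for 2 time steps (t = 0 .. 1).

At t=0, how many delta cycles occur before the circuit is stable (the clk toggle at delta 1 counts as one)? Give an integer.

4

[bits: p,x,r,y,q,clk,v,u]
t=0: Δ0=00111010 Δ1=00111110 Δ2=00111101 Δ3=00011101 Δ4=01011101 | 4Δ
t=1: Δ0=01011101 Δ1=01011001 | 1Δ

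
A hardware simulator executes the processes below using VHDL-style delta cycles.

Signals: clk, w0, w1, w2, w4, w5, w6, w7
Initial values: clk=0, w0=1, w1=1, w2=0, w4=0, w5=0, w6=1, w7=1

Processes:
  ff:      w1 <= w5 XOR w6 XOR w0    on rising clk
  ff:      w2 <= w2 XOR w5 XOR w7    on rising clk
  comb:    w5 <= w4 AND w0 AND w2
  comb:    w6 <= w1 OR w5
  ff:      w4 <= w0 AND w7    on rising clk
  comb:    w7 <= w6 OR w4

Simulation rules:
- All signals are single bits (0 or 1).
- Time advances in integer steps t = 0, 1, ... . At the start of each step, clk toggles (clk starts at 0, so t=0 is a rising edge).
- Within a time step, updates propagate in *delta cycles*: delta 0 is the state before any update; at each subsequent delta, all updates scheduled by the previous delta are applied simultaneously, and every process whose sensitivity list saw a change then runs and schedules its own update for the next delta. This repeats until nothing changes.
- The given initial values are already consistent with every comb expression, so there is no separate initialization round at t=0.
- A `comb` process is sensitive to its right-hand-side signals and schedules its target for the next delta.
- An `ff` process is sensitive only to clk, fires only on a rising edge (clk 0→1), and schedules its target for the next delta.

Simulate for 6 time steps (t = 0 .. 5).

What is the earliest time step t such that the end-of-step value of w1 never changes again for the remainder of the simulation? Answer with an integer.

t0.Δ0 w2=0 w0=1 w1=1 w6=1 clk=0 w4=0 w5=0 w7=1
t0.Δ1 w2=0 w0=1 w1=1 w6=1 clk=1 w4=0 w5=0 w7=1
t0.Δ2 w2=1 w0=1 w1=0 w6=1 clk=1 w4=1 w5=0 w7=1
t0.Δ3 w2=1 w0=1 w1=0 w6=0 clk=1 w4=1 w5=1 w7=1
t0.Δ4 w2=1 w0=1 w1=0 w6=1 clk=1 w4=1 w5=1 w7=1
t1.Δ0 w2=1 w0=1 w1=0 w6=1 clk=1 w4=1 w5=1 w7=1
t1.Δ1 w2=1 w0=1 w1=0 w6=1 clk=0 w4=1 w5=1 w7=1
t2.Δ0 w2=1 w0=1 w1=0 w6=1 clk=0 w4=1 w5=1 w7=1
t2.Δ1 w2=1 w0=1 w1=0 w6=1 clk=1 w4=1 w5=1 w7=1
t2.Δ2 w2=1 w0=1 w1=1 w6=1 clk=1 w4=1 w5=1 w7=1
t3.Δ0 w2=1 w0=1 w1=1 w6=1 clk=1 w4=1 w5=1 w7=1
t3.Δ1 w2=1 w0=1 w1=1 w6=1 clk=0 w4=1 w5=1 w7=1
t4.Δ0 w2=1 w0=1 w1=1 w6=1 clk=0 w4=1 w5=1 w7=1
t4.Δ1 w2=1 w0=1 w1=1 w6=1 clk=1 w4=1 w5=1 w7=1
t5.Δ0 w2=1 w0=1 w1=1 w6=1 clk=1 w4=1 w5=1 w7=1
t5.Δ1 w2=1 w0=1 w1=1 w6=1 clk=0 w4=1 w5=1 w7=1

2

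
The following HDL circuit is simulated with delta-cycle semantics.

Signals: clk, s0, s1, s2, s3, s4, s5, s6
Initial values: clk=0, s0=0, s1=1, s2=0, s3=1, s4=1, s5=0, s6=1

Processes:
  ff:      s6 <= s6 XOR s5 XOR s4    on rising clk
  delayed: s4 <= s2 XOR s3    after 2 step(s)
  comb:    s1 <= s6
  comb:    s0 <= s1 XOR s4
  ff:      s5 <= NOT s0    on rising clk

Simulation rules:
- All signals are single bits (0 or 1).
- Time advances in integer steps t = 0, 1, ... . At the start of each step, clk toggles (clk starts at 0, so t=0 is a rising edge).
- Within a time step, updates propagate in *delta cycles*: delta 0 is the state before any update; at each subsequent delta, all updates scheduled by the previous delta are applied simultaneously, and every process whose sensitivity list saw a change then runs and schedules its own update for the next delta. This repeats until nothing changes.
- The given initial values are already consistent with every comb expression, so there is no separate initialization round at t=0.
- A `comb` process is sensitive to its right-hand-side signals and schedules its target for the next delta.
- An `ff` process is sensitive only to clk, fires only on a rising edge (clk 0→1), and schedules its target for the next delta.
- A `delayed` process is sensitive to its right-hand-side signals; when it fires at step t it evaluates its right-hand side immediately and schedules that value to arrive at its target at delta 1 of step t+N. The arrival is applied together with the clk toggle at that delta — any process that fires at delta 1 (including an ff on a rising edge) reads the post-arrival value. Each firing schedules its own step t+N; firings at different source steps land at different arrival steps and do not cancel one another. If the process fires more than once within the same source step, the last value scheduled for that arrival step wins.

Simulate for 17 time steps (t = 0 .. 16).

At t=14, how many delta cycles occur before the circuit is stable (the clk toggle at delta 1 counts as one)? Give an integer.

t0.Δ0 s5=0 clk=0 s6=1 s3=1 s0=0 s4=1 s2=0 s1=1
t0.Δ1 s5=0 clk=1 s6=1 s3=1 s0=0 s4=1 s2=0 s1=1
t0.Δ2 s5=1 clk=1 s6=0 s3=1 s0=0 s4=1 s2=0 s1=1
t0.Δ3 s5=1 clk=1 s6=0 s3=1 s0=0 s4=1 s2=0 s1=0
t0.Δ4 s5=1 clk=1 s6=0 s3=1 s0=1 s4=1 s2=0 s1=0
t1.Δ0 s5=1 clk=1 s6=0 s3=1 s0=1 s4=1 s2=0 s1=0
t1.Δ1 s5=1 clk=0 s6=0 s3=1 s0=1 s4=1 s2=0 s1=0
t2.Δ0 s5=1 clk=0 s6=0 s3=1 s0=1 s4=1 s2=0 s1=0
t2.Δ1 s5=1 clk=1 s6=0 s3=1 s0=1 s4=1 s2=0 s1=0
t2.Δ2 s5=0 clk=1 s6=0 s3=1 s0=1 s4=1 s2=0 s1=0
t3.Δ0 s5=0 clk=1 s6=0 s3=1 s0=1 s4=1 s2=0 s1=0
t3.Δ1 s5=0 clk=0 s6=0 s3=1 s0=1 s4=1 s2=0 s1=0
t4.Δ0 s5=0 clk=0 s6=0 s3=1 s0=1 s4=1 s2=0 s1=0
t4.Δ1 s5=0 clk=1 s6=0 s3=1 s0=1 s4=1 s2=0 s1=0
t4.Δ2 s5=0 clk=1 s6=1 s3=1 s0=1 s4=1 s2=0 s1=0
t4.Δ3 s5=0 clk=1 s6=1 s3=1 s0=1 s4=1 s2=0 s1=1
t4.Δ4 s5=0 clk=1 s6=1 s3=1 s0=0 s4=1 s2=0 s1=1
t5.Δ0 s5=0 clk=1 s6=1 s3=1 s0=0 s4=1 s2=0 s1=1
t5.Δ1 s5=0 clk=0 s6=1 s3=1 s0=0 s4=1 s2=0 s1=1
t6.Δ0 s5=0 clk=0 s6=1 s3=1 s0=0 s4=1 s2=0 s1=1
t6.Δ1 s5=0 clk=1 s6=1 s3=1 s0=0 s4=1 s2=0 s1=1
t6.Δ2 s5=1 clk=1 s6=0 s3=1 s0=0 s4=1 s2=0 s1=1
t6.Δ3 s5=1 clk=1 s6=0 s3=1 s0=0 s4=1 s2=0 s1=0
t6.Δ4 s5=1 clk=1 s6=0 s3=1 s0=1 s4=1 s2=0 s1=0
t7.Δ0 s5=1 clk=1 s6=0 s3=1 s0=1 s4=1 s2=0 s1=0
t7.Δ1 s5=1 clk=0 s6=0 s3=1 s0=1 s4=1 s2=0 s1=0
t8.Δ0 s5=1 clk=0 s6=0 s3=1 s0=1 s4=1 s2=0 s1=0
t8.Δ1 s5=1 clk=1 s6=0 s3=1 s0=1 s4=1 s2=0 s1=0
t8.Δ2 s5=0 clk=1 s6=0 s3=1 s0=1 s4=1 s2=0 s1=0
t9.Δ0 s5=0 clk=1 s6=0 s3=1 s0=1 s4=1 s2=0 s1=0
t9.Δ1 s5=0 clk=0 s6=0 s3=1 s0=1 s4=1 s2=0 s1=0
t10.Δ0 s5=0 clk=0 s6=0 s3=1 s0=1 s4=1 s2=0 s1=0
t10.Δ1 s5=0 clk=1 s6=0 s3=1 s0=1 s4=1 s2=0 s1=0
t10.Δ2 s5=0 clk=1 s6=1 s3=1 s0=1 s4=1 s2=0 s1=0
t10.Δ3 s5=0 clk=1 s6=1 s3=1 s0=1 s4=1 s2=0 s1=1
t10.Δ4 s5=0 clk=1 s6=1 s3=1 s0=0 s4=1 s2=0 s1=1
t11.Δ0 s5=0 clk=1 s6=1 s3=1 s0=0 s4=1 s2=0 s1=1
t11.Δ1 s5=0 clk=0 s6=1 s3=1 s0=0 s4=1 s2=0 s1=1
t12.Δ0 s5=0 clk=0 s6=1 s3=1 s0=0 s4=1 s2=0 s1=1
t12.Δ1 s5=0 clk=1 s6=1 s3=1 s0=0 s4=1 s2=0 s1=1
t12.Δ2 s5=1 clk=1 s6=0 s3=1 s0=0 s4=1 s2=0 s1=1
t12.Δ3 s5=1 clk=1 s6=0 s3=1 s0=0 s4=1 s2=0 s1=0
t12.Δ4 s5=1 clk=1 s6=0 s3=1 s0=1 s4=1 s2=0 s1=0
t13.Δ0 s5=1 clk=1 s6=0 s3=1 s0=1 s4=1 s2=0 s1=0
t13.Δ1 s5=1 clk=0 s6=0 s3=1 s0=1 s4=1 s2=0 s1=0
t14.Δ0 s5=1 clk=0 s6=0 s3=1 s0=1 s4=1 s2=0 s1=0
t14.Δ1 s5=1 clk=1 s6=0 s3=1 s0=1 s4=1 s2=0 s1=0
t14.Δ2 s5=0 clk=1 s6=0 s3=1 s0=1 s4=1 s2=0 s1=0
t15.Δ0 s5=0 clk=1 s6=0 s3=1 s0=1 s4=1 s2=0 s1=0
t15.Δ1 s5=0 clk=0 s6=0 s3=1 s0=1 s4=1 s2=0 s1=0
t16.Δ0 s5=0 clk=0 s6=0 s3=1 s0=1 s4=1 s2=0 s1=0
t16.Δ1 s5=0 clk=1 s6=0 s3=1 s0=1 s4=1 s2=0 s1=0
t16.Δ2 s5=0 clk=1 s6=1 s3=1 s0=1 s4=1 s2=0 s1=0
t16.Δ3 s5=0 clk=1 s6=1 s3=1 s0=1 s4=1 s2=0 s1=1
t16.Δ4 s5=0 clk=1 s6=1 s3=1 s0=0 s4=1 s2=0 s1=1

2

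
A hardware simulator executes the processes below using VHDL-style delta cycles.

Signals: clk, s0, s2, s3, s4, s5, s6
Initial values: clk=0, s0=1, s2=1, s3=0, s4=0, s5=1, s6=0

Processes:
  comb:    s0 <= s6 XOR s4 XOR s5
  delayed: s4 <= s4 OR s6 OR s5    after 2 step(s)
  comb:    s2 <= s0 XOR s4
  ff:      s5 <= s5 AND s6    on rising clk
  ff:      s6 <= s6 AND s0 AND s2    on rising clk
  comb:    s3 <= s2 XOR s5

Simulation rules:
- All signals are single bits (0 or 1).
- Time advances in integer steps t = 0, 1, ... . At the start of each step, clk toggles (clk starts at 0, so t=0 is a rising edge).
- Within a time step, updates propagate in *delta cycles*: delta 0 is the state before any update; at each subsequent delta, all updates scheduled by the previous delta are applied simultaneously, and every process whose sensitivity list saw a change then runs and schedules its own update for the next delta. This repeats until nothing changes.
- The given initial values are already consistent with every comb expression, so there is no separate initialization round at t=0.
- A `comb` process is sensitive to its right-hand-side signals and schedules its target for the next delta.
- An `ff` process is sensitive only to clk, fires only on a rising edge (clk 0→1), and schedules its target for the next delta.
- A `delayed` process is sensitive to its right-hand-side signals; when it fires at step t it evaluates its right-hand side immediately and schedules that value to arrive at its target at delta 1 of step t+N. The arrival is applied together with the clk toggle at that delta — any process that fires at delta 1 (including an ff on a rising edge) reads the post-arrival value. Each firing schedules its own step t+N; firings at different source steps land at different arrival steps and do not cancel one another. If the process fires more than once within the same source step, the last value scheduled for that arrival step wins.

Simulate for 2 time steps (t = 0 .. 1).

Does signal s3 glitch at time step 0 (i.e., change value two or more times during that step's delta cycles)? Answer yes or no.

yes

[bits: s4,s2,s3,clk,s5,s6,s0]
t=0: Δ0=0100101 Δ1=0101101 Δ2=0101001 Δ3=0111000 Δ4=0011000 Δ5=0001000 | 5Δ
t=1: Δ0=0001000 Δ1=0000000 | 1Δ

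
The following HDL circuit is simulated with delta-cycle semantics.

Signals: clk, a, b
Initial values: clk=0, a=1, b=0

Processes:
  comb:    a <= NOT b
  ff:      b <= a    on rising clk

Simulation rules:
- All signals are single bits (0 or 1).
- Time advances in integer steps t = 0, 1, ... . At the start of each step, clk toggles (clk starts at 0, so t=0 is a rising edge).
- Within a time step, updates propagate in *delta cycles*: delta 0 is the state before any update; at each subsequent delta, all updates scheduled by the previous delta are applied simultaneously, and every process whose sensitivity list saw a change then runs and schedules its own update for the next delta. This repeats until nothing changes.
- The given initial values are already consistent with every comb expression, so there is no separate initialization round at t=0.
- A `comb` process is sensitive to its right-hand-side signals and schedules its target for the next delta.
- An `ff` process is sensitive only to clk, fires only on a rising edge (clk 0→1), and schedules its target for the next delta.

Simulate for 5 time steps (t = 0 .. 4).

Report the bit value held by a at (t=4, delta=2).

1

[bits: clk,b,a]
t=0: Δ0=001 Δ1=101 Δ2=111 Δ3=110 | 3Δ
t=1: Δ0=110 Δ1=010 | 1Δ
t=2: Δ0=010 Δ1=110 Δ2=100 Δ3=101 | 3Δ
t=3: Δ0=101 Δ1=001 | 1Δ
t=4: Δ0=001 Δ1=101 Δ2=111 Δ3=110 | 3Δ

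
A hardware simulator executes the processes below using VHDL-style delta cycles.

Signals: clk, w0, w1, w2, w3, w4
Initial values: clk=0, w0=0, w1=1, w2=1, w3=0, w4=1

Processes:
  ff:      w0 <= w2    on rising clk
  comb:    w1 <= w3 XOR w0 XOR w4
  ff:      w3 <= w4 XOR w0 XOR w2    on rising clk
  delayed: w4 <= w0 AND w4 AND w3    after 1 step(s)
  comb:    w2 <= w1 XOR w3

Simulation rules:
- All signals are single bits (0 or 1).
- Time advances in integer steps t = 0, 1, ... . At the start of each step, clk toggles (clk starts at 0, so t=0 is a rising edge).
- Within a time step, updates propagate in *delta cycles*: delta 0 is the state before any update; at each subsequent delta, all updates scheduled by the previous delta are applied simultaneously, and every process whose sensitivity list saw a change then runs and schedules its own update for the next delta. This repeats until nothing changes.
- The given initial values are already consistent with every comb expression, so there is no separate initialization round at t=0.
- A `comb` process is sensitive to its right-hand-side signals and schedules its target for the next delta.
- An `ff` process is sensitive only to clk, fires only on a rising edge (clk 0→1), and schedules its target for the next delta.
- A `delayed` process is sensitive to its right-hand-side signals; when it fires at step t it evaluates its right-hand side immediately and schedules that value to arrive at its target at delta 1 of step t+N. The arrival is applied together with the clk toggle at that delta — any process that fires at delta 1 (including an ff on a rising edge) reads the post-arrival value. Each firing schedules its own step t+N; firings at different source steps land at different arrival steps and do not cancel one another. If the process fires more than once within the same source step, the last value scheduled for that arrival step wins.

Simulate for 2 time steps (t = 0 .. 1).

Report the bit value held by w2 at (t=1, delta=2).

0

[bits: w1,clk,w2,w0,w4,w3]
t=0: Δ0=101010 Δ1=111010 Δ2=111110 Δ3=011110 Δ4=010110 | 4Δ
t=1: Δ0=010110 Δ1=000100 Δ2=100100 Δ3=101100 | 3Δ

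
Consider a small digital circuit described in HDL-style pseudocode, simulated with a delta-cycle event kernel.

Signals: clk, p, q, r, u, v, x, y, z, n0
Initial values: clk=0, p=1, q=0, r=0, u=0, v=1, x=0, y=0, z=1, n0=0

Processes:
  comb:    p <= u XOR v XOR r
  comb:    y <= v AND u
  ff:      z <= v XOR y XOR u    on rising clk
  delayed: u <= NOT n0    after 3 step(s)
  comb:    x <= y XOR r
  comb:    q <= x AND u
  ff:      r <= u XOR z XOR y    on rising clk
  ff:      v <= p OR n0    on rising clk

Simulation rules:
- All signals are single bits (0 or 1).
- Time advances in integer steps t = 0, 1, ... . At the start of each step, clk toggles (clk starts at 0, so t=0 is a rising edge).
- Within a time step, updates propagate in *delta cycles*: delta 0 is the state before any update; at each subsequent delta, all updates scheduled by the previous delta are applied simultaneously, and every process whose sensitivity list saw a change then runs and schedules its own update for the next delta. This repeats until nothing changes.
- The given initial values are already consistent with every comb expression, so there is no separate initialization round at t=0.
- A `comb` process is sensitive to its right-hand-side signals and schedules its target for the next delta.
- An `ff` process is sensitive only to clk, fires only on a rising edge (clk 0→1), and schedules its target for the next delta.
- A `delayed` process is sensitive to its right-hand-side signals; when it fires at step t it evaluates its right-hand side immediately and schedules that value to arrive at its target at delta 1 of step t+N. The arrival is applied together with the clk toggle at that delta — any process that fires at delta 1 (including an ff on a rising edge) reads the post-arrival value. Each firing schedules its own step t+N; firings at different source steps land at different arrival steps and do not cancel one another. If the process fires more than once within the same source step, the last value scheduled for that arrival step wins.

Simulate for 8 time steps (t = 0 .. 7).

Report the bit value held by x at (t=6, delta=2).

1

t=0 Δ0: p=1 q=0 n0=0 clk=0 u=0 z=1 y=0 r=0 x=0 v=1
  Δ1: clk:0→1
  Δ2: r:0→1
  Δ3: p:1→0, x:0→1
  (3Δ to stable)
t=1 Δ0: p=0 q=0 n0=0 clk=1 u=0 z=1 y=0 r=1 x=1 v=1
  Δ1: clk:1→0
  (1Δ to stable)
t=2 Δ0: p=0 q=0 n0=0 clk=0 u=0 z=1 y=0 r=1 x=1 v=1
  Δ1: clk:0→1
  Δ2: v:1→0
  Δ3: p:0→1
  (3Δ to stable)
t=3 Δ0: p=1 q=0 n0=0 clk=1 u=0 z=1 y=0 r=1 x=1 v=0
  Δ1: clk:1→0
  (1Δ to stable)
t=4 Δ0: p=1 q=0 n0=0 clk=0 u=0 z=1 y=0 r=1 x=1 v=0
  Δ1: clk:0→1
  Δ2: z:1→0, v:0→1
  Δ3: p:1→0
  (3Δ to stable)
t=5 Δ0: p=0 q=0 n0=0 clk=1 u=0 z=0 y=0 r=1 x=1 v=1
  Δ1: clk:1→0
  (1Δ to stable)
t=6 Δ0: p=0 q=0 n0=0 clk=0 u=0 z=0 y=0 r=1 x=1 v=1
  Δ1: clk:0→1
  Δ2: z:0→1, r:1→0, v:1→0
  Δ3: x:1→0
  (3Δ to stable)
t=7 Δ0: p=0 q=0 n0=0 clk=1 u=0 z=1 y=0 r=0 x=0 v=0
  Δ1: clk:1→0
  (1Δ to stable)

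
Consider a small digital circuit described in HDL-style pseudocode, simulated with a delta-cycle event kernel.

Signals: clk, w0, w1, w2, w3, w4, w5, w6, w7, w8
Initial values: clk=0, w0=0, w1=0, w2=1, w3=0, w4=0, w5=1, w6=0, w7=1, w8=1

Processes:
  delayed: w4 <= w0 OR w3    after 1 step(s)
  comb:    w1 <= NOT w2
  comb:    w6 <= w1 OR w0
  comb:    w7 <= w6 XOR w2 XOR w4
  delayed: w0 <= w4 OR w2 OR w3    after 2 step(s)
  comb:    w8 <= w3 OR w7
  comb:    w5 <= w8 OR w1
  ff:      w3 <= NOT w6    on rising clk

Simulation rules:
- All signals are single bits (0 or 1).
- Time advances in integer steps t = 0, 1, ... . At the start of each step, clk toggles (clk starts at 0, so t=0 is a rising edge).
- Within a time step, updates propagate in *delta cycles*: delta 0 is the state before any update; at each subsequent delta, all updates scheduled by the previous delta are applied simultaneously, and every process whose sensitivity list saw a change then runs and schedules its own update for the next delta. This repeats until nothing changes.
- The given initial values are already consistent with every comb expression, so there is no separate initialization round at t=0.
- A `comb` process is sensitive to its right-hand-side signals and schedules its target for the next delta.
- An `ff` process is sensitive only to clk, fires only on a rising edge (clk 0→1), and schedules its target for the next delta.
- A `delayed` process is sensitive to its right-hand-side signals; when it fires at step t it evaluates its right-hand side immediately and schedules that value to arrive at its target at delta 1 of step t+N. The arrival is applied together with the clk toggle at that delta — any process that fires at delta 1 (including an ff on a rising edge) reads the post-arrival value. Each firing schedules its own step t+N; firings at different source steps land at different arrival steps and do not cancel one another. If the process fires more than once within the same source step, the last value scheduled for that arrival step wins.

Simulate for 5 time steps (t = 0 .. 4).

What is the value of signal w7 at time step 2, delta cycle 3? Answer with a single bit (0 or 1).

1

t=0 Δ0: w5=1 w6=0 clk=0 w2=1 w4=0 w7=1 w8=1 w0=0 w1=0 w3=0
  Δ1: clk:0→1
  Δ2: w3:0→1
  (2Δ to stable)
t=1 Δ0: w5=1 w6=0 clk=1 w2=1 w4=0 w7=1 w8=1 w0=0 w1=0 w3=1
  Δ1: clk:1→0, w4:0→1
  Δ2: w7:1→0
  (2Δ to stable)
t=2 Δ0: w5=1 w6=0 clk=0 w2=1 w4=1 w7=0 w8=1 w0=0 w1=0 w3=1
  Δ1: clk:0→1, w0:0→1
  Δ2: w6:0→1
  Δ3: w7:0→1
  (3Δ to stable)
t=3 Δ0: w5=1 w6=1 clk=1 w2=1 w4=1 w7=1 w8=1 w0=1 w1=0 w3=1
  Δ1: clk:1→0
  (1Δ to stable)
t=4 Δ0: w5=1 w6=1 clk=0 w2=1 w4=1 w7=1 w8=1 w0=1 w1=0 w3=1
  Δ1: clk:0→1
  Δ2: w3:1→0
  (2Δ to stable)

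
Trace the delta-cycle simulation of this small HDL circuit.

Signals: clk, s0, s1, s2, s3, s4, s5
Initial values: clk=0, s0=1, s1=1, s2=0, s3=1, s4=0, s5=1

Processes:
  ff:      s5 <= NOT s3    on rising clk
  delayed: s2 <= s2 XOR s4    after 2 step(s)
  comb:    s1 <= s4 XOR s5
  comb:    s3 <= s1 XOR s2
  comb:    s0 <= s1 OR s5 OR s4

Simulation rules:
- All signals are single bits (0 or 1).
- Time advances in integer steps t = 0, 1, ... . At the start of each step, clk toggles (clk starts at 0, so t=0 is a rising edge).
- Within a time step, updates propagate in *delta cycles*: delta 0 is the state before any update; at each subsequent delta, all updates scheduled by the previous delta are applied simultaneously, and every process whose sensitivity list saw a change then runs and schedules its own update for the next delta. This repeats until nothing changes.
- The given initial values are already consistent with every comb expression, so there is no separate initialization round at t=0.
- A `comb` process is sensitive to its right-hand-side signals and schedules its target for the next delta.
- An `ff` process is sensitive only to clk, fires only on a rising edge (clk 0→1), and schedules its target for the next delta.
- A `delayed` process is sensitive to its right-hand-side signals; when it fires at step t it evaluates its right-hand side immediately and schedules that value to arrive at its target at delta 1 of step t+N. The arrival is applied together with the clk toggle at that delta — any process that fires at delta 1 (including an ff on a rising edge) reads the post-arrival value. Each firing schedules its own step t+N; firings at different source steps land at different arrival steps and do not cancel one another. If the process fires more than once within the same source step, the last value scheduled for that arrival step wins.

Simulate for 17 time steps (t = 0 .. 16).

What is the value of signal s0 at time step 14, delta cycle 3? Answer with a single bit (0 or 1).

t0.Δ0 s5=1 clk=0 s1=1 s2=0 s3=1 s0=1 s4=0
t0.Δ1 s5=1 clk=1 s1=1 s2=0 s3=1 s0=1 s4=0
t0.Δ2 s5=0 clk=1 s1=1 s2=0 s3=1 s0=1 s4=0
t0.Δ3 s5=0 clk=1 s1=0 s2=0 s3=1 s0=1 s4=0
t0.Δ4 s5=0 clk=1 s1=0 s2=0 s3=0 s0=0 s4=0
t1.Δ0 s5=0 clk=1 s1=0 s2=0 s3=0 s0=0 s4=0
t1.Δ1 s5=0 clk=0 s1=0 s2=0 s3=0 s0=0 s4=0
t2.Δ0 s5=0 clk=0 s1=0 s2=0 s3=0 s0=0 s4=0
t2.Δ1 s5=0 clk=1 s1=0 s2=0 s3=0 s0=0 s4=0
t2.Δ2 s5=1 clk=1 s1=0 s2=0 s3=0 s0=0 s4=0
t2.Δ3 s5=1 clk=1 s1=1 s2=0 s3=0 s0=1 s4=0
t2.Δ4 s5=1 clk=1 s1=1 s2=0 s3=1 s0=1 s4=0
t3.Δ0 s5=1 clk=1 s1=1 s2=0 s3=1 s0=1 s4=0
t3.Δ1 s5=1 clk=0 s1=1 s2=0 s3=1 s0=1 s4=0
t4.Δ0 s5=1 clk=0 s1=1 s2=0 s3=1 s0=1 s4=0
t4.Δ1 s5=1 clk=1 s1=1 s2=0 s3=1 s0=1 s4=0
t4.Δ2 s5=0 clk=1 s1=1 s2=0 s3=1 s0=1 s4=0
t4.Δ3 s5=0 clk=1 s1=0 s2=0 s3=1 s0=1 s4=0
t4.Δ4 s5=0 clk=1 s1=0 s2=0 s3=0 s0=0 s4=0
t5.Δ0 s5=0 clk=1 s1=0 s2=0 s3=0 s0=0 s4=0
t5.Δ1 s5=0 clk=0 s1=0 s2=0 s3=0 s0=0 s4=0
t6.Δ0 s5=0 clk=0 s1=0 s2=0 s3=0 s0=0 s4=0
t6.Δ1 s5=0 clk=1 s1=0 s2=0 s3=0 s0=0 s4=0
t6.Δ2 s5=1 clk=1 s1=0 s2=0 s3=0 s0=0 s4=0
t6.Δ3 s5=1 clk=1 s1=1 s2=0 s3=0 s0=1 s4=0
t6.Δ4 s5=1 clk=1 s1=1 s2=0 s3=1 s0=1 s4=0
t7.Δ0 s5=1 clk=1 s1=1 s2=0 s3=1 s0=1 s4=0
t7.Δ1 s5=1 clk=0 s1=1 s2=0 s3=1 s0=1 s4=0
t8.Δ0 s5=1 clk=0 s1=1 s2=0 s3=1 s0=1 s4=0
t8.Δ1 s5=1 clk=1 s1=1 s2=0 s3=1 s0=1 s4=0
t8.Δ2 s5=0 clk=1 s1=1 s2=0 s3=1 s0=1 s4=0
t8.Δ3 s5=0 clk=1 s1=0 s2=0 s3=1 s0=1 s4=0
t8.Δ4 s5=0 clk=1 s1=0 s2=0 s3=0 s0=0 s4=0
t9.Δ0 s5=0 clk=1 s1=0 s2=0 s3=0 s0=0 s4=0
t9.Δ1 s5=0 clk=0 s1=0 s2=0 s3=0 s0=0 s4=0
t10.Δ0 s5=0 clk=0 s1=0 s2=0 s3=0 s0=0 s4=0
t10.Δ1 s5=0 clk=1 s1=0 s2=0 s3=0 s0=0 s4=0
t10.Δ2 s5=1 clk=1 s1=0 s2=0 s3=0 s0=0 s4=0
t10.Δ3 s5=1 clk=1 s1=1 s2=0 s3=0 s0=1 s4=0
t10.Δ4 s5=1 clk=1 s1=1 s2=0 s3=1 s0=1 s4=0
t11.Δ0 s5=1 clk=1 s1=1 s2=0 s3=1 s0=1 s4=0
t11.Δ1 s5=1 clk=0 s1=1 s2=0 s3=1 s0=1 s4=0
t12.Δ0 s5=1 clk=0 s1=1 s2=0 s3=1 s0=1 s4=0
t12.Δ1 s5=1 clk=1 s1=1 s2=0 s3=1 s0=1 s4=0
t12.Δ2 s5=0 clk=1 s1=1 s2=0 s3=1 s0=1 s4=0
t12.Δ3 s5=0 clk=1 s1=0 s2=0 s3=1 s0=1 s4=0
t12.Δ4 s5=0 clk=1 s1=0 s2=0 s3=0 s0=0 s4=0
t13.Δ0 s5=0 clk=1 s1=0 s2=0 s3=0 s0=0 s4=0
t13.Δ1 s5=0 clk=0 s1=0 s2=0 s3=0 s0=0 s4=0
t14.Δ0 s5=0 clk=0 s1=0 s2=0 s3=0 s0=0 s4=0
t14.Δ1 s5=0 clk=1 s1=0 s2=0 s3=0 s0=0 s4=0
t14.Δ2 s5=1 clk=1 s1=0 s2=0 s3=0 s0=0 s4=0
t14.Δ3 s5=1 clk=1 s1=1 s2=0 s3=0 s0=1 s4=0
t14.Δ4 s5=1 clk=1 s1=1 s2=0 s3=1 s0=1 s4=0
t15.Δ0 s5=1 clk=1 s1=1 s2=0 s3=1 s0=1 s4=0
t15.Δ1 s5=1 clk=0 s1=1 s2=0 s3=1 s0=1 s4=0
t16.Δ0 s5=1 clk=0 s1=1 s2=0 s3=1 s0=1 s4=0
t16.Δ1 s5=1 clk=1 s1=1 s2=0 s3=1 s0=1 s4=0
t16.Δ2 s5=0 clk=1 s1=1 s2=0 s3=1 s0=1 s4=0
t16.Δ3 s5=0 clk=1 s1=0 s2=0 s3=1 s0=1 s4=0
t16.Δ4 s5=0 clk=1 s1=0 s2=0 s3=0 s0=0 s4=0

1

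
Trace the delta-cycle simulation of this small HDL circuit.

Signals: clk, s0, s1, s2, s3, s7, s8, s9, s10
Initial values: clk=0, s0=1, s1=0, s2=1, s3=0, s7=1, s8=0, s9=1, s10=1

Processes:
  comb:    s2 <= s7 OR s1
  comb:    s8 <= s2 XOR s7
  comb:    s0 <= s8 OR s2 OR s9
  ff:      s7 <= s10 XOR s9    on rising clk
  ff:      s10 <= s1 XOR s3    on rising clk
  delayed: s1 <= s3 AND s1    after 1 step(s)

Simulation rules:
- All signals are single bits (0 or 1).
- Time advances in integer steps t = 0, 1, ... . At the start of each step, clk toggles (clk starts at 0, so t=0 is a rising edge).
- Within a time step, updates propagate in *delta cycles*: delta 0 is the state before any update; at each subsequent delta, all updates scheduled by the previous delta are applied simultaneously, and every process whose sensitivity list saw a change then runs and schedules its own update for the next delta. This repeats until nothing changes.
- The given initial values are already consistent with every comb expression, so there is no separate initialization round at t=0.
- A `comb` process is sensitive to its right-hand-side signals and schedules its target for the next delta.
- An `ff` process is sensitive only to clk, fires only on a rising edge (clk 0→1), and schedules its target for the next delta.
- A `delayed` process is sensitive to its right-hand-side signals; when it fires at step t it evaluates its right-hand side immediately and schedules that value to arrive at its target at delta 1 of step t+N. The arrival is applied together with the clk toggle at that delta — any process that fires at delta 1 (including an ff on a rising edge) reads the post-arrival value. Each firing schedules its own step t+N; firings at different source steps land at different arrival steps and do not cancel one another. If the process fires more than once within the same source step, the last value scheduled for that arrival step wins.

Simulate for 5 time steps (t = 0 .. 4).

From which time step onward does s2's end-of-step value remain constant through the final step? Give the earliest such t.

2

[bits: s3,s0,s9,s7,s1,s2,s10,clk,s8]
t=0: Δ0=011101100 Δ1=011101110 Δ2=011001010 Δ3=011000011 Δ4=011000010 | 4Δ
t=1: Δ0=011000010 Δ1=011000000 | 1Δ
t=2: Δ0=011000000 Δ1=011000010 Δ2=011100010 Δ3=011101011 Δ4=011101010 | 4Δ
t=3: Δ0=011101010 Δ1=011101000 | 1Δ
t=4: Δ0=011101000 Δ1=011101010 | 1Δ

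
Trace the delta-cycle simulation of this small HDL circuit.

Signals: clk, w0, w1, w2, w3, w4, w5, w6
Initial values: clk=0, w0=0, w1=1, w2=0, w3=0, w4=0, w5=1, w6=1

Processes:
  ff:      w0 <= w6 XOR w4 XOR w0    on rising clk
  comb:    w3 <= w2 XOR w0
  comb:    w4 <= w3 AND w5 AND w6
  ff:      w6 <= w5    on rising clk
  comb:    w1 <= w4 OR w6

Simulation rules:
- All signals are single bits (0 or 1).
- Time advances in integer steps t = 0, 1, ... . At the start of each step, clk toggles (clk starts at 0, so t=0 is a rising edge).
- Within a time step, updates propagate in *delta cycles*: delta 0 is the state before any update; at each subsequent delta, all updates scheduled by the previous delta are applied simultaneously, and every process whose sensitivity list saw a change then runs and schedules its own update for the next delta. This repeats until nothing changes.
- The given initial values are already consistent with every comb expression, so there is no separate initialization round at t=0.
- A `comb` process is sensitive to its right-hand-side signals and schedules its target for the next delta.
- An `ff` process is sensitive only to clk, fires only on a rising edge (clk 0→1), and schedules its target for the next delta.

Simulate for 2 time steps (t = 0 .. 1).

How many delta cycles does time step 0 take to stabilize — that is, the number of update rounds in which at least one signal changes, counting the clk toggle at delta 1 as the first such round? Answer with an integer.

t=0 Δ0: w1=1 w6=1 w4=0 clk=0 w2=0 w5=1 w0=0 w3=0
  Δ1: clk:0→1
  Δ2: w0:0→1
  Δ3: w3:0→1
  Δ4: w4:0→1
  (4Δ to stable)
t=1 Δ0: w1=1 w6=1 w4=1 clk=1 w2=0 w5=1 w0=1 w3=1
  Δ1: clk:1→0
  (1Δ to stable)

4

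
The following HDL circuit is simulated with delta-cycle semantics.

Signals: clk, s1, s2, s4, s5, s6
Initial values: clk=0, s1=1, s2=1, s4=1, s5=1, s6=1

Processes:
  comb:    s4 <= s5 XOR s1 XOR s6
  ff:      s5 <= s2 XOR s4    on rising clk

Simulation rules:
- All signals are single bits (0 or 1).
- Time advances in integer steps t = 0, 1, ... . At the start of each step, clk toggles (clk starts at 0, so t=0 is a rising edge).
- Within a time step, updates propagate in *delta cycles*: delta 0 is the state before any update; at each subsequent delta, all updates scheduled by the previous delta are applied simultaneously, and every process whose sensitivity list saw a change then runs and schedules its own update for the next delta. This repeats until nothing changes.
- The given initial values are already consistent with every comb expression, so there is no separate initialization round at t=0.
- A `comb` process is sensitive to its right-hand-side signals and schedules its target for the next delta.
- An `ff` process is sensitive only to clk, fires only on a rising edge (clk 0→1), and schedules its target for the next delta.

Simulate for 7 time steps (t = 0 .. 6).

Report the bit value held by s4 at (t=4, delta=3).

[bits: s6,s1,s5,s2,clk,s4]
t=0: Δ0=111101 Δ1=111111 Δ2=110111 Δ3=110110 | 3Δ
t=1: Δ0=110110 Δ1=110100 | 1Δ
t=2: Δ0=110100 Δ1=110110 Δ2=111110 Δ3=111111 | 3Δ
t=3: Δ0=111111 Δ1=111101 | 1Δ
t=4: Δ0=111101 Δ1=111111 Δ2=110111 Δ3=110110 | 3Δ
t=5: Δ0=110110 Δ1=110100 | 1Δ
t=6: Δ0=110100 Δ1=110110 Δ2=111110 Δ3=111111 | 3Δ

0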